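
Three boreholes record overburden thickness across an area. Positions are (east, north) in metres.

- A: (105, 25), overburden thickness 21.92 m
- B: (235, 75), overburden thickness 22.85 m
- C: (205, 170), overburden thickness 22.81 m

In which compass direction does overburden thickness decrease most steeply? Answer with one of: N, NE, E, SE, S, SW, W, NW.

W

Taking A as reference: B−A = (130, 50, +0.93); C−A = (100, 145, +0.89).
Solve a·Δx + b·Δy = Δd: det = 130·145 − 100·50 = 13850.
∂d/∂x = [(+0.93)·145 − (+0.89)·50] / 13850 = +0.006523
∂d/∂y = [130·(+0.89) − 100·(+0.93)] / 13850 = +0.001639
Steepest decrease is along −∇f = (-0.006523 E, -0.001639 N) → west.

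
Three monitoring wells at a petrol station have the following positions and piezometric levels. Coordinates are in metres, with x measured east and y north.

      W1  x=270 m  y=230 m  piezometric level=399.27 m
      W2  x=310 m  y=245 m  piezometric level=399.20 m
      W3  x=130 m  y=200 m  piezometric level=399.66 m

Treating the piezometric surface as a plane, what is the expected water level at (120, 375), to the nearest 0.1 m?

400.8 m

Taking W1 as reference: W2−W1 = (40, 15, -0.07); W3−W1 = (-140, -30, +0.39).
Solve a·Δx + b·Δy = Δh: det = 40·(-30) − (-140)·15 = 900.
∂h/∂x = [(-0.07)·(-30) − (+0.39)·15] / 900 = -0.004167
∂h/∂y = [40·(+0.39) − (-140)·(-0.07)] / 900 = +0.006444
h(120, 375) = 399.27 + (-0.004167)·(-150) + (+0.006444)·(145) = 399.27 +0.625 +0.934 = 400.829 m.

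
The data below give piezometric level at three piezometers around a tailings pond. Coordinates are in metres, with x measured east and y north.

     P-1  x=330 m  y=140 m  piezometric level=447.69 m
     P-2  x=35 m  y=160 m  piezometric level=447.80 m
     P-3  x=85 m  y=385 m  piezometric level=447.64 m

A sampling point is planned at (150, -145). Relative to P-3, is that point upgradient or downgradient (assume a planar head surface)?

upgradient

Taking P-1 as reference: P-2−P-1 = (-295, 20, +0.11); P-3−P-1 = (-245, 245, -0.05).
Determinant of the coordinate differences = (-295)·245 − (-245)·20 = -67375.
∂h/∂x = [(+0.11)·245 − (-0.05)·20] / -67375 = -0.0004148
∂h/∂y = [(-295)·(-0.05) − (-245)·(+0.11)] / -67375 = -0.0006189
Head at (150, -145) = 447.69 + (-0.0004148)·(-180) + (-0.0006189)·(-285) = 447.94 m.
That is higher than the 447.64 m at P-3, so the point is upgradient.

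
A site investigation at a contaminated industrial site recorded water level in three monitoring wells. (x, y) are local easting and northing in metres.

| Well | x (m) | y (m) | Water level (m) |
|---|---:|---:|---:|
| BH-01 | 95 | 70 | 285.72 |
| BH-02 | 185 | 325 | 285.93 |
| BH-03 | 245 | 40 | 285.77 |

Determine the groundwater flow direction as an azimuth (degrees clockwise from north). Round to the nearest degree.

215°

With h = a·x + b·y + c and BH-01 as origin, the differences give:
  90·a + 255·b = +0.21
  150·a + (-30)·b = +0.05
Eliminate b (×(-30) and ×255, subtract): -40950·a = -19.050 → a = ∂h/∂x = +0.0004652
Back-substitute: b = ∂h/∂y = +0.0006593.
Flow direction (−∇h) has components (-0.0004652 E, -0.0006593 N).
Azimuth = atan2(E, N) = atan2(-0.0004652, -0.0006593) = 215.2° ≈ 215°.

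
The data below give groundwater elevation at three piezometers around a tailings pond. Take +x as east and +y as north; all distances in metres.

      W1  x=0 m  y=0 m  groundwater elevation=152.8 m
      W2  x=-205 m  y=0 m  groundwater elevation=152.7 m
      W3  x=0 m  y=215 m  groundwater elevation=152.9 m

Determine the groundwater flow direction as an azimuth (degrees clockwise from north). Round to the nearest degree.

226°

∂h/∂x = (152.7 − 152.8) / (-205 − 0) = +0.0004878
∂h/∂y = (152.9 − 152.8) / (215 − 0) = +0.0004651
Flow direction (−∇h) has components (-0.0004878 E, -0.0004651 N).
Azimuth = atan2(E, N) = atan2(-0.0004878, -0.0004651) = 226.4° ≈ 226°.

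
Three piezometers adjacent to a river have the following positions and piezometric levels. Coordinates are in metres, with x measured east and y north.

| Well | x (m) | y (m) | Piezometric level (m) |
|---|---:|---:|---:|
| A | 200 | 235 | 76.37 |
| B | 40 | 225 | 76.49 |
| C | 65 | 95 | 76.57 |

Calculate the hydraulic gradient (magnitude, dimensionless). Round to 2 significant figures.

0.0010

With h = a·x + b·y + c and A as origin, the differences give:
  (-160)·a + (-10)·b = +0.12
  (-135)·a + (-140)·b = +0.20
Eliminate b (×(-140) and ×(-10), subtract): 21050·a = -14.800 → a = ∂h/∂x = -0.0007031
Back-substitute: b = ∂h/∂y = -0.0007506.
|∇h| = √(-0.0007031² + -0.0007506²) = 0.001028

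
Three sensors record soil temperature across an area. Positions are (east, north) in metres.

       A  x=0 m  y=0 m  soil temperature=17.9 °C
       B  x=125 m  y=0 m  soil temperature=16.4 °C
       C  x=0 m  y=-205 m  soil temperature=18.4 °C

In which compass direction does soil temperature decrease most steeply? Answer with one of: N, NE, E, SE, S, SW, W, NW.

E

∂T/∂x = (16.4 − 17.9) / (125 − 0) = -0.01200
∂T/∂y = (18.4 − 17.9) / (-205 − 0) = -0.002439
Steepest decrease is along −∇f = (+0.01200 E, +0.002439 N) → east.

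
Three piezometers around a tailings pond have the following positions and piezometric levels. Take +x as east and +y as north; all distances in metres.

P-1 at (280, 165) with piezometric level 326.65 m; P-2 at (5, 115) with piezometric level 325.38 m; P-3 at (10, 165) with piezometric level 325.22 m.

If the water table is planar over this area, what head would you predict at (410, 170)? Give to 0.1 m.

Differences from P-1: to P-2 (Δx, Δy, Δh) = (-275, -50, -1.27); to P-3 = (-270, 0, -1.43).
Solve a·Δx + b·Δy = Δh: det = (-275)·0 − (-270)·(-50) = -13500.
∂h/∂x = [(-1.27)·0 − (-1.43)·(-50)] / -13500 = +0.005296
∂h/∂y = [(-275)·(-1.43) − (-270)·(-1.27)] / -13500 = -0.003730
h(410, 170) = 326.65 + (+0.005296)·(130) + (-0.003730)·(5) = 326.65 +0.689 -0.019 = 327.320 m.

327.3 m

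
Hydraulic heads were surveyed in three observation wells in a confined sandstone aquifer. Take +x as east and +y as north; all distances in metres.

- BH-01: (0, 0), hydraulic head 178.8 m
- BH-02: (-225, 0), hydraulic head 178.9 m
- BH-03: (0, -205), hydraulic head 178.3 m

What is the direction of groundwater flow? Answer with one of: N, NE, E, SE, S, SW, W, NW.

∂h/∂x = (178.9 − 178.8) / (-225 − 0) = -0.0004444
∂h/∂y = (178.3 − 178.8) / (-205 − 0) = +0.002439
Flow = −∇h = (+0.0004444 east, -0.002439 north), which points south.

S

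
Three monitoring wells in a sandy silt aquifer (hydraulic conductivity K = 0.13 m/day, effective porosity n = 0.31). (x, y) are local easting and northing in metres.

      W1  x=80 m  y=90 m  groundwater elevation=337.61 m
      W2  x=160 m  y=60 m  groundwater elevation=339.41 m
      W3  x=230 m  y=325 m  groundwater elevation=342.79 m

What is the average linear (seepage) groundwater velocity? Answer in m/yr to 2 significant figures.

Taking W1 as reference: W2−W1 = (80, -30, +1.80); W3−W1 = (150, 235, +5.18).
Solve a·Δx + b·Δy = Δh: det = 80·235 − 150·(-30) = 23300.
∂h/∂x = [(+1.80)·235 − (+5.18)·(-30)] / 23300 = +0.02482
∂h/∂y = [80·(+5.18) − 150·(+1.80)] / 23300 = +0.006197
|∇h| = √(0.02482² + 0.006197²) = 0.02558
Seepage velocity v = K·i/n = 0.13 × 0.02558 / 0.31 = 0.01073 m/day = 3.919 m/yr.

3.9 m/yr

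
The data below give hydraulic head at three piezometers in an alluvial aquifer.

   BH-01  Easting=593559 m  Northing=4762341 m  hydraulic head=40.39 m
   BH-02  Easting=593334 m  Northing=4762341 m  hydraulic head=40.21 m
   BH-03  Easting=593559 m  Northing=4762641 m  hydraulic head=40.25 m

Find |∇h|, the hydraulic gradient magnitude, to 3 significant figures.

∂h/∂x = (40.21 − 40.39) / (593334 − 593559) = +0.0008000
∂h/∂y = (40.25 − 40.39) / (4762641 − 4762341) = -0.0004667
|∇h| = √(0.0008000² + -0.0004667²) = 0.0009262

0.000926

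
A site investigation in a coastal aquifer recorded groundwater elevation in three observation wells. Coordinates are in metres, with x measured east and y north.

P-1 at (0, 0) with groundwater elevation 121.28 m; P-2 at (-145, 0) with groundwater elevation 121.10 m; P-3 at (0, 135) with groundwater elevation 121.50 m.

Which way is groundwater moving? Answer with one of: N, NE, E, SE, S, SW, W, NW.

∂h/∂x = (121.10 − 121.28) / (-145 − 0) = +0.001241
∂h/∂y = (121.50 − 121.28) / (135 − 0) = +0.001630
Flow = −∇h = (-0.001241 east, -0.001630 north), which points southwest.

SW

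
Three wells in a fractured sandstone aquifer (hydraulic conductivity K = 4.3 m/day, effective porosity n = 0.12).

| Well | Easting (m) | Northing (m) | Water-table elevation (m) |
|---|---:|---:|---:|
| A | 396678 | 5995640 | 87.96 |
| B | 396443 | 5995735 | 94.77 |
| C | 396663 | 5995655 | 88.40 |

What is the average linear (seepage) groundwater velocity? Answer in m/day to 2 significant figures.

1.0 m/day

Three-point gradient (reference A): Δ to B = (-235, 95, +6.81), Δ to C = (-15, 15, +0.44).
∂h/∂x = -0.02874, ∂h/∂y = +0.0005952 (det = -2100).
|∇h| = √(-0.02874² + 0.0005952²) = 0.02875
Seepage velocity v = K·i/n = 4.3 × 0.02875 / 0.12 = 1.03 m/day.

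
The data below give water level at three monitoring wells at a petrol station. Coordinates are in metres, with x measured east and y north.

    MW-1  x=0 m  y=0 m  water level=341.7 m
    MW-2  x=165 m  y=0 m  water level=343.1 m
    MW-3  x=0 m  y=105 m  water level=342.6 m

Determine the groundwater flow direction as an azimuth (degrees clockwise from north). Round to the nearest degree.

225°

∂h/∂x = (343.1 − 341.7) / (165 − 0) = +0.008485
∂h/∂y = (342.6 − 341.7) / (105 − 0) = +0.008571
Flow direction (−∇h) has components (-0.008485 E, -0.008571 N).
Azimuth = atan2(E, N) = atan2(-0.008485, -0.008571) = 224.7° ≈ 225°.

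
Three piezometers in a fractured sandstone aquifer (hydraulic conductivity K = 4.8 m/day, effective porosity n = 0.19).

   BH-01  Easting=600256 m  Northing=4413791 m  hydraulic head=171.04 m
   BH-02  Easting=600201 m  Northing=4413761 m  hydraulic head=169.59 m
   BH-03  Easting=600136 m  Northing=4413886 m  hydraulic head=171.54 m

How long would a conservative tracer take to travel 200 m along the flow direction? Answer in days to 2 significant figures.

With h = a·x + b·y + c and BH-01 as origin, the differences give:
  (-55)·a + (-30)·b = -1.45
  (-120)·a + 95·b = +0.50
Eliminate b (×95 and ×(-30), subtract): -8825·a = -122.750 → a = ∂h/∂x = +0.01391
Back-substitute: b = ∂h/∂y = +0.02283.
|∇h| = √(0.01391² + 0.02283²) = 0.02673
Seepage velocity v = K·i/n = 4.8 × 0.02673 / 0.19 = 0.6753 m/day.
t = 200 / 0.6753 = 296.2 days.

300 days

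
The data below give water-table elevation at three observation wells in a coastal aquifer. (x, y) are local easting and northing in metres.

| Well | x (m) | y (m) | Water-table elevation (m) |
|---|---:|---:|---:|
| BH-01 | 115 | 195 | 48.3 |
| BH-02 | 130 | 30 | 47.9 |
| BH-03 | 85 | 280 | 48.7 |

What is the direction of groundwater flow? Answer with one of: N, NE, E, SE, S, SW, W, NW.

Taking BH-01 as reference: BH-02−BH-01 = (15, -165, -0.4); BH-03−BH-01 = (-30, 85, +0.4).
Determinant of the coordinate differences = 15·85 − (-30)·(-165) = -3675.
∂h/∂x = [(-0.4)·85 − (+0.4)·(-165)] / -3675 = -0.008707
∂h/∂y = [15·(+0.4) − (-30)·(-0.4)] / -3675 = +0.001633
Flow = −∇h = (+0.008707 east, -0.001633 north), which points east.

E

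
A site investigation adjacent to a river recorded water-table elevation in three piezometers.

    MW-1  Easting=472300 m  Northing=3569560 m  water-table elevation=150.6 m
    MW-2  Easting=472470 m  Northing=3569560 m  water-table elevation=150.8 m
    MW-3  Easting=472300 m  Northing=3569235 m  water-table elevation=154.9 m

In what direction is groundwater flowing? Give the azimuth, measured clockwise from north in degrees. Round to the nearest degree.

355°

∂h/∂x = (150.8 − 150.6) / (472470 − 472300) = +0.001176
∂h/∂y = (154.9 − 150.6) / (3569235 − 3569560) = -0.01323
Flow direction (−∇h) has components (-0.001176 E, +0.01323 N).
Azimuth = atan2(E, N) = atan2(-0.001176, +0.01323) = 354.9° ≈ 355°.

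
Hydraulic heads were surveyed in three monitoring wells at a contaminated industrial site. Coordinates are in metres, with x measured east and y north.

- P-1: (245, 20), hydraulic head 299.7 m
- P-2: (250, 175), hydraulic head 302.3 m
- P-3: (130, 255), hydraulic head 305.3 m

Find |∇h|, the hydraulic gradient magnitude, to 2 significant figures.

0.022

Three-point gradient (reference P-1): Δ to P-2 = (5, 155, +2.6), Δ to P-3 = (-115, 235, +5.6).
∂h/∂x = -0.01353, ∂h/∂y = +0.01721 (det = 19000).
|∇h| = √(-0.01353² + 0.01721²) = 0.02189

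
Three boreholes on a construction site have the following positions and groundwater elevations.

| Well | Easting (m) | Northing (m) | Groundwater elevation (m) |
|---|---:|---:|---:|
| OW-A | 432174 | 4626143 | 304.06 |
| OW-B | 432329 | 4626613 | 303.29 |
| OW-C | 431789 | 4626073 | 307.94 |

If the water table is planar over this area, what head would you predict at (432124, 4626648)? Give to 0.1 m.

Differences from OW-A: to OW-B (Δx, Δy, Δh) = (155, 470, -0.77); to OW-C = (-385, -70, +3.88).
Determinant of the coordinate differences = 155·(-70) − (-385)·470 = 170100.
∂h/∂x = [(-0.77)·(-70) − (+3.88)·470] / 170100 = -0.01040
∂h/∂y = [155·(+3.88) − (-385)·(-0.77)] / 170100 = +0.001793
h(432124, 4626648) = 304.06 + (-0.01040)·(-50) + (+0.001793)·(505) = 304.06 +0.520 +0.905 = 305.486 m.

305.5 m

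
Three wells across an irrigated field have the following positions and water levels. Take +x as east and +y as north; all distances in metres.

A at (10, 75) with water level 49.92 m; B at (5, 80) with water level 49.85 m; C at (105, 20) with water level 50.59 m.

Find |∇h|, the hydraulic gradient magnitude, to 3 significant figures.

0.0167

Three-point gradient (reference A): Δ to B = (-5, 5, -0.07), Δ to C = (95, -55, +0.67).
∂h/∂x = -0.002500, ∂h/∂y = -0.01650 (det = -200).
|∇h| = √(-0.002500² + -0.01650²) = 0.01669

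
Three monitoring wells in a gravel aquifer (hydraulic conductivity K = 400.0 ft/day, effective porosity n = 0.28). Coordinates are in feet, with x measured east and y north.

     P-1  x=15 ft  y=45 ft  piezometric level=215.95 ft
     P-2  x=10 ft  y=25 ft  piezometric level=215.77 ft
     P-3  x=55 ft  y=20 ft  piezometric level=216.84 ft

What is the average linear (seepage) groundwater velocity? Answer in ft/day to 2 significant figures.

Three-point gradient (reference P-1): Δ to P-2 = (-5, -20, -0.18), Δ to P-3 = (40, -25, +0.89).
∂h/∂x = +0.02411, ∂h/∂y = +0.002973 (det = 925).
|∇h| = √(0.02411² + 0.002973²) = 0.02429
Seepage velocity v = K·i/n = 400.0 × 0.02429 / 0.28 = 34.7 ft/day.

35 ft/day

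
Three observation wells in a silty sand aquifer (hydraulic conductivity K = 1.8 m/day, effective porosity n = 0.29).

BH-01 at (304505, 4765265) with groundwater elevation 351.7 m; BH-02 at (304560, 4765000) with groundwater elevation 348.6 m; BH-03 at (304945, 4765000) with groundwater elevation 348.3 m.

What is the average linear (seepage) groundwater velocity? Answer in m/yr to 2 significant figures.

26 m/yr

Differences from BH-01: to BH-02 (Δx, Δy, Δh) = (55, -265, -3.1); to BH-03 = (440, -265, -3.4).
Solve a·Δx + b·Δy = Δh: det = 55·(-265) − 440·(-265) = 102025.
∂h/∂x = [(-3.1)·(-265) − (-3.4)·(-265)] / 102025 = -0.0007792
∂h/∂y = [55·(-3.4) − 440·(-3.1)] / 102025 = +0.01154
|∇h| = √(-0.0007792² + 0.01154²) = 0.01157
Seepage velocity v = K·i/n = 1.8 × 0.01157 / 0.29 = 0.07181 m/day = 26.23 m/yr.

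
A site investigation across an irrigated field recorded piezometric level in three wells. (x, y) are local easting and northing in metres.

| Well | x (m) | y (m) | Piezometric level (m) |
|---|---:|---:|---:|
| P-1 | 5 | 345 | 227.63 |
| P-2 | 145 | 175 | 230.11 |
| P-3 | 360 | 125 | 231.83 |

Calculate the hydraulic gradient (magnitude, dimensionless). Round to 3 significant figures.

Three-point gradient (reference P-1): Δ to P-2 = (140, -170, +2.48), Δ to P-3 = (355, -220, +4.20).
∂h/∂x = +0.005699, ∂h/∂y = -0.009895 (det = 29550).
|∇h| = √(0.005699² + -0.009895²) = 0.01142

0.0114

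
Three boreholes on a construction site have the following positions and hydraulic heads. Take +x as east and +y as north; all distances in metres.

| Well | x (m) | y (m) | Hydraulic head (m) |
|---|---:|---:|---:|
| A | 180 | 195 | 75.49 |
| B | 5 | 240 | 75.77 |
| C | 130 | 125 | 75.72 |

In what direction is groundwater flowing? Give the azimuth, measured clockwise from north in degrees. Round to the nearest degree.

049°

Taking A as reference: B−A = (-175, 45, +0.28); C−A = (-50, -70, +0.23).
Determinant of the coordinate differences = (-175)·(-70) − (-50)·45 = 14500.
∂h/∂x = [(+0.28)·(-70) − (+0.23)·45] / 14500 = -0.002066
∂h/∂y = [(-175)·(+0.23) − (-50)·(+0.28)] / 14500 = -0.001810
Flow direction (−∇h) has components (+0.002066 E, +0.001810 N).
Azimuth = atan2(E, N) = atan2(+0.002066, +0.001810) = 48.8° ≈ 049°.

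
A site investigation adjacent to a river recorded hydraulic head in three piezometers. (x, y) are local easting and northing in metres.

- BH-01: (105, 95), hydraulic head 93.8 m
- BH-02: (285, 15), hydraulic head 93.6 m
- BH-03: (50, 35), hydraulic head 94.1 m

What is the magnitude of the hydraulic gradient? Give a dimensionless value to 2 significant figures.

Taking BH-01 as reference: BH-02−BH-01 = (180, -80, -0.2); BH-03−BH-01 = (-55, -60, +0.3).
Solve a·Δx + b·Δy = Δh: det = 180·(-60) − (-55)·(-80) = -15200.
∂h/∂x = [(-0.2)·(-60) − (+0.3)·(-80)] / -15200 = -0.002368
∂h/∂y = [180·(+0.3) − (-55)·(-0.2)] / -15200 = -0.002829
|∇h| = √(-0.002368² + -0.002829²) = 0.003689

0.0037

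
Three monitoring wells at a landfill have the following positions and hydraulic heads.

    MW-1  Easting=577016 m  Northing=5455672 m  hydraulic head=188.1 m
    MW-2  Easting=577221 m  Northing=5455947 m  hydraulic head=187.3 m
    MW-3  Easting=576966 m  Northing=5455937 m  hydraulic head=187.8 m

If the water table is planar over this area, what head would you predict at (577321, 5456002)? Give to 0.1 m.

187.0 m

Three-point gradient (reference MW-1): Δ to MW-2 = (205, 275, -0.8), Δ to MW-3 = (-50, 265, -0.3).
∂h/∂x = -0.001902, ∂h/∂y = -0.001491 (det = 68075).
h(577321, 5456002) = 188.1 + (-0.001902)·(305) + (-0.001491)·(330) = 188.1 -0.580 -0.492 = 187.028 m.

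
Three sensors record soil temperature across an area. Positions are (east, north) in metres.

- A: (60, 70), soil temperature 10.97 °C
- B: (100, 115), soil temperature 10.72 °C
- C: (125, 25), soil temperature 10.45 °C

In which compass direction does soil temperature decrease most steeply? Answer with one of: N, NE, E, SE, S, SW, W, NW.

E

Taking A as reference: B−A = (40, 45, -0.25); C−A = (65, -45, -0.52).
Solve a·Δx + b·Δy = ΔT: det = 40·(-45) − 65·45 = -4725.
∂T/∂x = [(-0.25)·(-45) − (-0.52)·45] / -4725 = -0.007333
∂T/∂y = [40·(-0.52) − 65·(-0.25)] / -4725 = +0.0009630
Steepest decrease is along −∇f = (+0.007333 E, -0.0009630 N) → east.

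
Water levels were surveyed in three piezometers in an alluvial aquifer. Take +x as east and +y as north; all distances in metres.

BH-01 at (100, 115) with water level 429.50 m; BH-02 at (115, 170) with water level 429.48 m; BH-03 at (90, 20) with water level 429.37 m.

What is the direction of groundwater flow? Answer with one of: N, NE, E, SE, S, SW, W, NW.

Differences from BH-01: to BH-02 (Δx, Δy, Δh) = (15, 55, -0.02); to BH-03 = (-10, -95, -0.13).
Solve a·Δx + b·Δy = Δh: det = 15·(-95) − (-10)·55 = -875.
∂h/∂x = [(-0.02)·(-95) − (-0.13)·55] / -875 = -0.01034
∂h/∂y = [15·(-0.13) − (-10)·(-0.02)] / -875 = +0.002457
Flow = −∇h = (+0.01034 east, -0.002457 north), which points east.

E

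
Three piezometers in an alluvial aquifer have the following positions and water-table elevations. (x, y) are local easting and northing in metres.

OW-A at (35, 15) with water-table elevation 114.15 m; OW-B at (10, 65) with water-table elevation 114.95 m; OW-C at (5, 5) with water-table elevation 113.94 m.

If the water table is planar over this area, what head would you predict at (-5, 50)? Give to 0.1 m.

114.7 m

With h = a·x + b·y + c and OW-A as origin, the differences give:
  (-25)·a + 50·b = +0.80
  (-30)·a + (-10)·b = -0.21
Eliminate b (×(-10) and ×50, subtract): 1750·a = 2.500 → a = ∂h/∂x = +0.001429
Back-substitute: b = ∂h/∂y = +0.01671.
h(-5, 50) = 114.15 + (+0.001429)·(-40) + (+0.01671)·(35) = 114.15 -0.057 +0.585 = 114.678 m.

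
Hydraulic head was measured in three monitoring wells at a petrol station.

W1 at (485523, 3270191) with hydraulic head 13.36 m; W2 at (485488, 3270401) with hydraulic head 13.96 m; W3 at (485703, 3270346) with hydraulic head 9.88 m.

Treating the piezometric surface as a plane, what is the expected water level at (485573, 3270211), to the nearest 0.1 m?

12.4 m

Taking W1 as reference: W2−W1 = (-35, 210, +0.60); W3−W1 = (180, 155, -3.48).
Solve a·Δx + b·Δy = Δh: det = (-35)·155 − 180·210 = -43225.
∂h/∂x = [(+0.60)·155 − (-3.48)·210] / -43225 = -0.01906
∂h/∂y = [(-35)·(-3.48) − 180·(+0.60)] / -43225 = -0.0003193
h(485573, 3270211) = 13.36 + (-0.01906)·(50) + (-0.0003193)·(20) = 13.36 -0.953 -0.006 = 12.401 m.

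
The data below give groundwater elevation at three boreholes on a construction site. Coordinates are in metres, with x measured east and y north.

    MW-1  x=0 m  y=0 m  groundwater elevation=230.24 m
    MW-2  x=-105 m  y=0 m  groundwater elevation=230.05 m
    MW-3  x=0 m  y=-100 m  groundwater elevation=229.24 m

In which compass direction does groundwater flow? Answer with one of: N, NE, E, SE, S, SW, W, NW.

∂h/∂x = (230.05 − 230.24) / (-105 − 0) = +0.001810
∂h/∂y = (229.24 − 230.24) / (-100 − 0) = +0.01000
Flow = −∇h = (-0.001810 east, -0.01000 north), which points south.

S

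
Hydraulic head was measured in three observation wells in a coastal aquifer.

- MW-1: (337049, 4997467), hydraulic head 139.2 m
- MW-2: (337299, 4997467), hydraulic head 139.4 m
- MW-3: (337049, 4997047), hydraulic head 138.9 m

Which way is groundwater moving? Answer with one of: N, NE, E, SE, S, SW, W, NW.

∂h/∂x = (139.4 − 139.2) / (337299 − 337049) = +0.0008000
∂h/∂y = (138.9 − 139.2) / (4997047 − 4997467) = +0.0007143
Flow = −∇h = (-0.0008000 east, -0.0007143 north), which points southwest.

SW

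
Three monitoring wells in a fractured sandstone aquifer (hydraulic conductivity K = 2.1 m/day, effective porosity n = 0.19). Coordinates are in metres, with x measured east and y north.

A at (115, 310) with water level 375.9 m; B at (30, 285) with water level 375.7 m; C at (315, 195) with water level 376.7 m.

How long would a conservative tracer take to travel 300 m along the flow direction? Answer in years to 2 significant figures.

21 years

Three-point gradient (reference A): Δ to B = (-85, -25, -0.2), Δ to C = (200, -115, +0.8).
∂h/∂x = +0.002910, ∂h/∂y = -0.001895 (det = 14775).
|∇h| = √(0.002910² + -0.001895²) = 0.003473
Seepage velocity v = K·i/n = 2.1 × 0.003473 / 0.19 = 0.03839 m/day.
t = 300 / 0.03839 = 7815 days = 21.4 years.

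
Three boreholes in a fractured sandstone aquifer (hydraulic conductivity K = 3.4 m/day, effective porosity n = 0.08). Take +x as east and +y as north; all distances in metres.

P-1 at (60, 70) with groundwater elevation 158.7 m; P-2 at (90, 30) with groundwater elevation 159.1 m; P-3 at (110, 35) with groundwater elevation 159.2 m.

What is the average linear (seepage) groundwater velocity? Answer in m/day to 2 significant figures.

0.35 m/day

Three-point gradient (reference P-1): Δ to P-2 = (30, -40, +0.4), Δ to P-3 = (50, -35, +0.5).
∂h/∂x = +0.006316, ∂h/∂y = -0.005263 (det = 950).
|∇h| = √(0.006316² + -0.005263²) = 0.008221
Seepage velocity v = K·i/n = 3.4 × 0.008221 / 0.08 = 0.3494 m/day.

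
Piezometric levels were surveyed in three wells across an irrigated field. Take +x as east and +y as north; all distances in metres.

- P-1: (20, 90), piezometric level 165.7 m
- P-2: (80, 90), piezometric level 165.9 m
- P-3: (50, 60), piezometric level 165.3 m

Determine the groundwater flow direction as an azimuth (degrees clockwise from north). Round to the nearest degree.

191°

Taking P-1 as reference: P-2−P-1 = (60, 0, +0.2); P-3−P-1 = (30, -30, -0.4).
Determinant of the coordinate differences = 60·(-30) − 30·0 = -1800.
∂h/∂x = [(+0.2)·(-30) − (-0.4)·0] / -1800 = +0.003333
∂h/∂y = [60·(-0.4) − 30·(+0.2)] / -1800 = +0.01667
Flow direction (−∇h) has components (-0.003333 E, -0.01667 N).
Azimuth = atan2(E, N) = atan2(-0.003333, -0.01667) = 191.3° ≈ 191°.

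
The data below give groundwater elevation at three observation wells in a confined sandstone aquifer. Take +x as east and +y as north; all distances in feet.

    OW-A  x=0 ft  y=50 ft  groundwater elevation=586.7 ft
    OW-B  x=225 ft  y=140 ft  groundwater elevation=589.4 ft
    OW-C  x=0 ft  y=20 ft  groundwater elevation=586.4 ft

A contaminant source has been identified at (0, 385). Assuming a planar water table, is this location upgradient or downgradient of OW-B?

Differences from OW-A: to OW-B (Δx, Δy, Δh) = (225, 90, +2.7); to OW-C = (0, -30, -0.3).
Solve a·Δx + b·Δy = Δh: det = 225·(-30) − 0·90 = -6750.
∂h/∂x = [(+2.7)·(-30) − (-0.3)·90] / -6750 = +0.008000
∂h/∂y = [225·(-0.3) − 0·(+2.7)] / -6750 = +0.01000
Head at (0, 385) = 586.7 + (+0.008000)·(0) + (+0.01000)·(335) = 590.05 ft.
That is higher than the 589.4 ft at OW-B, so the point is upgradient.

upgradient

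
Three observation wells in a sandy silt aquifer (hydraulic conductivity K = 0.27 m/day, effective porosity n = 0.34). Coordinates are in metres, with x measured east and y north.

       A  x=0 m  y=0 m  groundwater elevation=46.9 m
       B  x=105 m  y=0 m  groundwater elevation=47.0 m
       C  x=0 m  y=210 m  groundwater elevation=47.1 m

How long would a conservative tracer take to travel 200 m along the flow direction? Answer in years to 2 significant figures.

510 years

∂h/∂x = (47.0 − 46.9) / (105 − 0) = +0.0009524
∂h/∂y = (47.1 − 46.9) / (210 − 0) = +0.0009524
|∇h| = √(0.0009524² + 0.0009524²) = 0.001347
Seepage velocity v = K·i/n = 0.27 × 0.001347 / 0.34 = 0.00107 m/day.
t = 200 / 0.00107 = 1.869e+05 days = 512 years.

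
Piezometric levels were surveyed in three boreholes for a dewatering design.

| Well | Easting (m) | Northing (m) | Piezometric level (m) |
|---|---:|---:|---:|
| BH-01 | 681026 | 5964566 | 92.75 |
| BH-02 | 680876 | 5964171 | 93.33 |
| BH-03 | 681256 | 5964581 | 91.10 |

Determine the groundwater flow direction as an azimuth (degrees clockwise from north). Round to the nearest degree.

100°

With h = a·x + b·y + c and BH-01 as origin, the differences give:
  (-150)·a + (-395)·b = +0.58
  230·a + 15·b = -1.65
Eliminate b (×15 and ×(-395), subtract): 88600·a = -643.050 → a = ∂h/∂x = -0.007258
Back-substitute: b = ∂h/∂y = +0.001288.
Flow direction (−∇h) has components (+0.007258 E, -0.001288 N).
Azimuth = atan2(E, N) = atan2(+0.007258, -0.001288) = 100.1° ≈ 100°.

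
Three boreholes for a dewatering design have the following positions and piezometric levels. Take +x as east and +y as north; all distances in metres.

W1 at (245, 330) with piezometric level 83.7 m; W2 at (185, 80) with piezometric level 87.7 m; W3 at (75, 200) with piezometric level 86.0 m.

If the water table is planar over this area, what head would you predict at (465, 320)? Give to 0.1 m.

Taking W1 as reference: W2−W1 = (-60, -250, +4.0); W3−W1 = (-170, -130, +2.3).
Determinant of the coordinate differences = (-60)·(-130) − (-170)·(-250) = -34700.
∂h/∂x = [(+4.0)·(-130) − (+2.3)·(-250)] / -34700 = -0.001585
∂h/∂y = [(-60)·(+2.3) − (-170)·(+4.0)] / -34700 = -0.01562
h(465, 320) = 83.7 + (-0.001585)·(220) + (-0.01562)·(-10) = 83.7 -0.349 +0.156 = 83.507 m.

83.5 m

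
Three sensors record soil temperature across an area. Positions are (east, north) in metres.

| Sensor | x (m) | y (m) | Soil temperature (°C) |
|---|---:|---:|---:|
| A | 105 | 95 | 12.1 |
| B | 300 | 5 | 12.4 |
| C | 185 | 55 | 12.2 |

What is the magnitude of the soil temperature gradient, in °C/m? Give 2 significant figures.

Taking A as reference: B−A = (195, -90, +0.3); C−A = (80, -40, +0.1).
Solve a·Δx + b·Δy = ΔT: det = 195·(-40) − 80·(-90) = -600.
∂T/∂x = [(+0.3)·(-40) − (+0.1)·(-90)] / -600 = +0.005000
∂T/∂y = [195·(+0.1) − 80·(+0.3)] / -600 = +0.007500
|∇f| = √(0.005000² + 0.007500²) = 0.009014 °C/m

0.0090 °C/m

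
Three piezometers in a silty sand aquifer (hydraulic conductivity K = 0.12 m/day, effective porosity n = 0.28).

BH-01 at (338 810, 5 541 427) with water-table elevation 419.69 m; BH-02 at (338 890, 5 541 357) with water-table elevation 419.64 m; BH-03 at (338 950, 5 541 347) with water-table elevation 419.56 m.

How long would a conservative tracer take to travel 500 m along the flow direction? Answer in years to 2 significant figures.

1800 years

With h = a·x + b·y + c and BH-01 as origin, the differences give:
  80·a + (-70)·b = -0.05
  140·a + (-80)·b = -0.13
Eliminate b (×(-80) and ×(-70), subtract): 3400·a = -5.100 → a = ∂h/∂x = -0.001500
Back-substitute: b = ∂h/∂y = -0.0010000.
|∇h| = √(-0.001500² + -0.0010000²) = 0.001803
Seepage velocity v = K·i/n = 0.12 × 0.001803 / 0.28 = 0.0007727 m/day.
t = 500 / 0.0007727 = 6.471e+05 days = 1.77e+03 years.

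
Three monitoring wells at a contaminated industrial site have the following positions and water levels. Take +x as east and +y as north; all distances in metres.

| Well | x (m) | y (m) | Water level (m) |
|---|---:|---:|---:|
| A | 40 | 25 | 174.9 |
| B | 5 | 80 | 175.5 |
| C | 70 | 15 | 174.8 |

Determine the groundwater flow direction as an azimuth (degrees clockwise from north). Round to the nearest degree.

With h = a·x + b·y + c and A as origin, the differences give:
  (-35)·a + 55·b = +0.6
  30·a + (-10)·b = -0.1
Eliminate b (×(-10) and ×55, subtract): -1300·a = -0.50 → a = ∂h/∂x = +0.0003846
Back-substitute: b = ∂h/∂y = +0.01115.
Flow direction (−∇h) has components (-0.0003846 E, -0.01115 N).
Azimuth = atan2(E, N) = atan2(-0.0003846, -0.01115) = 182.0° ≈ 182°.

182°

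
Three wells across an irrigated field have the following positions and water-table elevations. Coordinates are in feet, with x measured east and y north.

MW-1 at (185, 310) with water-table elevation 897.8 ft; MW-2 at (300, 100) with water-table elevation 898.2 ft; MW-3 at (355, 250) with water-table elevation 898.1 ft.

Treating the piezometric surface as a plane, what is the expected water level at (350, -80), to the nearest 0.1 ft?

Differences from MW-1: to MW-2 (Δx, Δy, Δh) = (115, -210, +0.4); to MW-3 = (170, -60, +0.3).
Determinant of the coordinate differences = 115·(-60) − 170·(-210) = 28800.
∂h/∂x = [(+0.4)·(-60) − (+0.3)·(-210)] / 28800 = +0.001354
∂h/∂y = [115·(+0.3) − 170·(+0.4)] / 28800 = -0.001163
h(350, -80) = 897.8 + (+0.001354)·(165) + (-0.001163)·(-390) = 897.8 +0.223 +0.454 = 898.477 ft.

898.5 ft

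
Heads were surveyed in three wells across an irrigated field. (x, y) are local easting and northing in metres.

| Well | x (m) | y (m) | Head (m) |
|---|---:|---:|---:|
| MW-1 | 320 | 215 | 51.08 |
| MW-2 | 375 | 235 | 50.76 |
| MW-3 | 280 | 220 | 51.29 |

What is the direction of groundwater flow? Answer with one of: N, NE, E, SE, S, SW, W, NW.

Differences from MW-1: to MW-2 (Δx, Δy, Δh) = (55, 20, -0.32); to MW-3 = (-40, 5, +0.21).
Solve a·Δx + b·Δy = Δh: det = 55·5 − (-40)·20 = 1075.
∂h/∂x = [(-0.32)·5 − (+0.21)·20] / 1075 = -0.005395
∂h/∂y = [55·(+0.21) − (-40)·(-0.32)] / 1075 = -0.001163
Flow = −∇h = (+0.005395 east, +0.001163 north), which points east.

E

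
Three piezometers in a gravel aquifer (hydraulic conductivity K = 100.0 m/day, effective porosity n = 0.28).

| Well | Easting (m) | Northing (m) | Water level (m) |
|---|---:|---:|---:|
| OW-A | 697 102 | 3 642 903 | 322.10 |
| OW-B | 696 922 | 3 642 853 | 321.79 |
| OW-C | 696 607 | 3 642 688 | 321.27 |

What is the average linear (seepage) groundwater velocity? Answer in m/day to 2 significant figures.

0.65 m/day

Differences from OW-A: to OW-B (Δx, Δy, Δh) = (-180, -50, -0.31); to OW-C = (-495, -215, -0.83).
Solve a·Δx + b·Δy = Δh: det = (-180)·(-215) − (-495)·(-50) = 13950.
∂h/∂x = [(-0.31)·(-215) − (-0.83)·(-50)] / 13950 = +0.001803
∂h/∂y = [(-180)·(-0.83) − (-495)·(-0.31)] / 13950 = -0.0002903
|∇h| = √(0.001803² + -0.0002903²) = 0.001826
Seepage velocity v = K·i/n = 100.0 × 0.001826 / 0.28 = 0.6521 m/day.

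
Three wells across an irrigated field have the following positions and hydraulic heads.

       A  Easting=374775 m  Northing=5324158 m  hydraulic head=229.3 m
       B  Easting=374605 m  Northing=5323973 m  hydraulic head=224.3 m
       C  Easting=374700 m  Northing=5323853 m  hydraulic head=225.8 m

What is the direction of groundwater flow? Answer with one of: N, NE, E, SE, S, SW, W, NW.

Taking A as reference: B−A = (-170, -185, -5.0); C−A = (-75, -305, -3.5).
Determinant of the coordinate differences = (-170)·(-305) − (-75)·(-185) = 37975.
∂h/∂x = [(-5.0)·(-305) − (-3.5)·(-185)] / 37975 = +0.02311
∂h/∂y = [(-170)·(-3.5) − (-75)·(-5.0)] / 37975 = +0.005793
Flow = −∇h = (-0.02311 east, -0.005793 north), which points west.

W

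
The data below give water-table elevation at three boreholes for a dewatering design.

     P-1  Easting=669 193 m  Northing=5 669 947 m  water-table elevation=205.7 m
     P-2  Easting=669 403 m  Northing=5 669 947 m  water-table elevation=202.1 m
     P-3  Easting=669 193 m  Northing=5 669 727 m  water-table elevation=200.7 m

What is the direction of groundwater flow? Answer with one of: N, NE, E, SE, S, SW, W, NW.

∂h/∂x = (202.1 − 205.7) / (669403 − 669193) = -0.01714
∂h/∂y = (200.7 − 205.7) / (5669727 − 5669947) = +0.02273
Flow = −∇h = (+0.01714 east, -0.02273 north), which points southeast.

SE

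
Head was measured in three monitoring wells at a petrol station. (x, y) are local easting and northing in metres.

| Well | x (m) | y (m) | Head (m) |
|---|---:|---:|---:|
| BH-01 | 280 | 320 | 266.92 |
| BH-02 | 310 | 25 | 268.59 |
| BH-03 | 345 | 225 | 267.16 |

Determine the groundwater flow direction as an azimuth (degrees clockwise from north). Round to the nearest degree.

041°

With h = a·x + b·y + c and BH-01 as origin, the differences give:
  30·a + (-295)·b = +1.67
  65·a + (-95)·b = +0.24
Eliminate b (×(-95) and ×(-295), subtract): 16325·a = -87.850 → a = ∂h/∂x = -0.005381
Back-substitute: b = ∂h/∂y = -0.006208.
Flow direction (−∇h) has components (+0.005381 E, +0.006208 N).
Azimuth = atan2(E, N) = atan2(+0.005381, +0.006208) = 40.9° ≈ 041°.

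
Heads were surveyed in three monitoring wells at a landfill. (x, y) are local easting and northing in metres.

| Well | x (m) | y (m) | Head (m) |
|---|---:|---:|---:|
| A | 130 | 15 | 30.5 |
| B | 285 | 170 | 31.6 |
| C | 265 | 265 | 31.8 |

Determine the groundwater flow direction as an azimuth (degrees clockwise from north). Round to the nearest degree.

Three-point gradient (reference A): Δ to B = (155, 155, +1.1), Δ to C = (135, 250, +1.3).
∂h/∂x = +0.004123, ∂h/∂y = +0.002973 (det = 17825).
Flow direction (−∇h) has components (-0.004123 E, -0.002973 N).
Azimuth = atan2(E, N) = atan2(-0.004123, -0.002973) = 234.2° ≈ 234°.

234°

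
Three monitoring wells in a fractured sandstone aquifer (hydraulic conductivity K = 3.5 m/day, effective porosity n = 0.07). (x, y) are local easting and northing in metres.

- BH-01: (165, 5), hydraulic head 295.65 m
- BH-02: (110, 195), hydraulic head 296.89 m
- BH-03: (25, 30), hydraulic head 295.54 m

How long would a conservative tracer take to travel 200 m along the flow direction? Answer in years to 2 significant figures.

1.5 years

Three-point gradient (reference BH-01): Δ to BH-02 = (-55, 190, +1.24), Δ to BH-03 = (-140, 25, -0.11).
∂h/∂x = +0.002057, ∂h/∂y = +0.007122 (det = 25225).
|∇h| = √(0.002057² + 0.007122²) = 0.007413
Seepage velocity v = K·i/n = 3.5 × 0.007413 / 0.07 = 0.3706 m/day.
t = 200 / 0.3706 = 539.7 days = 1.48 years.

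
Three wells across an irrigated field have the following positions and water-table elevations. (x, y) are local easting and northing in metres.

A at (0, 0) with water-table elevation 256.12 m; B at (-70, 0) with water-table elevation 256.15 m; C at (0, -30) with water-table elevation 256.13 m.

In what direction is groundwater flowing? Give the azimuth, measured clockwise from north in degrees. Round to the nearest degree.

052°

∂h/∂x = (256.15 − 256.12) / (-70 − 0) = -0.0004286
∂h/∂y = (256.13 − 256.12) / (-30 − 0) = -0.0003333
Flow direction (−∇h) has components (+0.0004286 E, +0.0003333 N).
Azimuth = atan2(E, N) = atan2(+0.0004286, +0.0003333) = 52.1° ≈ 052°.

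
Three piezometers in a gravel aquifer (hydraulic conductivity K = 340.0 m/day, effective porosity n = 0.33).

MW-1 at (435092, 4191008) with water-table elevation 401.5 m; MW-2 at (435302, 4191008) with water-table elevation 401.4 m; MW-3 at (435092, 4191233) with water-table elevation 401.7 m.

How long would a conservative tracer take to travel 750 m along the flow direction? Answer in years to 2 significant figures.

2.0 years

∂h/∂x = (401.4 − 401.5) / (435302 − 435092) = -0.0004762
∂h/∂y = (401.7 − 401.5) / (4191233 − 4191008) = +0.0008889
|∇h| = √(-0.0004762² + 0.0008889²) = 0.001008
Seepage velocity v = K·i/n = 340.0 × 0.001008 / 0.33 = 1.039 m/day.
t = 750 / 1.039 = 721.8 days = 1.98 years.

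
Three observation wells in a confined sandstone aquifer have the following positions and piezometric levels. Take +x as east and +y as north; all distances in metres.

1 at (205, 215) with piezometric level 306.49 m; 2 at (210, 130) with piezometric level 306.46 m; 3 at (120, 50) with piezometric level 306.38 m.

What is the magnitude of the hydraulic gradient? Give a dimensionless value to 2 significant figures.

Taking 1 as reference: 2−1 = (5, -85, -0.03); 3−1 = (-85, -165, -0.11).
Determinant of the coordinate differences = 5·(-165) − (-85)·(-85) = -8050.
∂h/∂x = [(-0.03)·(-165) − (-0.11)·(-85)] / -8050 = +0.0005466
∂h/∂y = [5·(-0.11) − (-85)·(-0.03)] / -8050 = +0.0003851
|∇h| = √(0.0005466² + 0.0003851²) = 0.0006686

0.00067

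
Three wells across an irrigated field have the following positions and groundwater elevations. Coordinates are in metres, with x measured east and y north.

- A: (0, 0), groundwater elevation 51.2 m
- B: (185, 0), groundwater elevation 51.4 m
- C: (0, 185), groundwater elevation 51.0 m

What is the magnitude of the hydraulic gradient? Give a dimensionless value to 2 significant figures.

∂h/∂x = (51.4 − 51.2) / (185 − 0) = +0.001081
∂h/∂y = (51.0 − 51.2) / (185 − 0) = -0.001081
|∇h| = √(0.001081² + -0.001081²) = 0.001529

0.0015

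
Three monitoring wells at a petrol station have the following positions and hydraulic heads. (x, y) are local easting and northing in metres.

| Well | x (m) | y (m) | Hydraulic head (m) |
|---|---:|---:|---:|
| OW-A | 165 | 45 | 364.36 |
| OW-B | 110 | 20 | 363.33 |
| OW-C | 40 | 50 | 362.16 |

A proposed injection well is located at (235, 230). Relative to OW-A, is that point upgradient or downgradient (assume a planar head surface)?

upgradient

Differences from OW-A: to OW-B (Δx, Δy, Δh) = (-55, -25, -1.03); to OW-C = (-125, 5, -2.20).
Determinant of the coordinate differences = (-55)·5 − (-125)·(-25) = -3400.
∂h/∂x = [(-1.03)·5 − (-2.20)·(-25)] / -3400 = +0.01769
∂h/∂y = [(-55)·(-2.20) − (-125)·(-1.03)] / -3400 = +0.002279
Head at (235, 230) = 364.36 + (+0.01769)·(70) + (+0.002279)·(185) = 366.02 m.
That is higher than the 364.36 m at OW-A, so the point is upgradient.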